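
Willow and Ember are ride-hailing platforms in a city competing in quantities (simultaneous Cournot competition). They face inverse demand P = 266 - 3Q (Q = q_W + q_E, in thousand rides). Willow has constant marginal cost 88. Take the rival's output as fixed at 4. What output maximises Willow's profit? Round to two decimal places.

27.67

With the rival's output fixed at 4, Willow's profit is π_W = (266 - 3·4 - 3q_W)q_W - (88q_W) = (254 - 3q_W)q_W - (88q_W).
∂π_W/∂q_W = 166 - 6q_W = 0, so q_W = 83/3.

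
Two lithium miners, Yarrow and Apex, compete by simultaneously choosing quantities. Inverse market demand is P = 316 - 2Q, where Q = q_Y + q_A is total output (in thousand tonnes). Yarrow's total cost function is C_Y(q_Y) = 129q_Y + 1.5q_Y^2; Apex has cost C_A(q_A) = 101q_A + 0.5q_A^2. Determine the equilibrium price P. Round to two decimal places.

Yarrow's profit: π_Y = (316 - 2Q)q_Y - (129q_Y + (3/2)q_Y²). Setting ∂π_Y/∂q_Y = 0: 187 - 7q_Y - 2(q_A) = 0.
Apex's profit: π_A = (316 - 2Q)q_A - (101q_A + (1/2)q_A²). Setting ∂π_A/∂q_A = 0: 215 - 5q_A - 2(q_Y) = 0.
Best responses: q_Y = (187 - 2q_A)/7, q_A = (215 - 2q_Y)/5.
Substituting one into the other gives q_Y = 505/31 and q_A = 1131/31.
Total output Q = 1636/31, so price P = 316 - 2·(1636/31) = 210.4516.

210.45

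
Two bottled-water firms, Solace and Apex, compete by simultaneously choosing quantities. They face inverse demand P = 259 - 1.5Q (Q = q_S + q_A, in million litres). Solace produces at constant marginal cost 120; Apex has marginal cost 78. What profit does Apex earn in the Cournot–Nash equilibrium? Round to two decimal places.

3683.63

Solace's profit: π_S = (259 - 1.5Q)q_S - (120q_S). Setting ∂π_S/∂q_S = 0: 139 - 3q_S - (3/2)(q_A) = 0.
Apex's first-order condition: 181 - 3q_A - (3/2)(q_S) = 0.
So q_S = (139 - (3/2)q_A)/3 and q_A = (181 - (3/2)q_S)/3.
Substituting one into the other gives q_S = 194/9 and q_A = 446/9.
Price P = 259 - (3/2)·(640/9) = 457/3.
Apex's profit: (457/3 - 78)·(446/9) = 3683.6296.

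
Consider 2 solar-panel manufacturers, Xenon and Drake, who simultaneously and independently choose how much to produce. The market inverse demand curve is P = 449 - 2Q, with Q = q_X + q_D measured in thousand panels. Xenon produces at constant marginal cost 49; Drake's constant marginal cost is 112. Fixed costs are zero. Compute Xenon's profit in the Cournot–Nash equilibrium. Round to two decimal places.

11909.39

Xenon's profit: π_X = (449 - 2Q)q_X - (49q_X). Setting ∂π_X/∂q_X = 0: 400 - 4q_X - 2(q_D) = 0.
Drake's first-order condition: 337 - 4q_D - 2(q_X) = 0.
Rearranging gives the reaction functions q_X = (400 - 2q_D)/4 and q_D = (337 - 2q_X)/4.
Solving the pair: q_X = 463/6, q_D = 137/3.
Price P = 449 - 2·(737/6) = 610/3.
Xenon's profit: (610/3 - 49)·(463/6) = 11909.3889.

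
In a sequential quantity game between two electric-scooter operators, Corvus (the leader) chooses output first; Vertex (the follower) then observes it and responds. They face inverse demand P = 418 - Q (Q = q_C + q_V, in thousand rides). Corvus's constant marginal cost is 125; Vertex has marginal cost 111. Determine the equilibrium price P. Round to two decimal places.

The follower Vertex best-responds to any q_C: π_V = (418 - Q)q_V - 111q_V.
∂π_V/∂q_V = 307 - q_C - 2q_V = 0 gives the reaction function q_V = (307 - q_C)/2.
Corvus substitutes q_V(q_C) into its own profit: π_C = q_C(418 - q_C - (307 - q_C)/2) - 125q_C = (529/2 - (1/2)q_C)q_C - 125q_C.
Leader FOC: 279/2 - q_C = 0, so q_C = 279/2.
Then q_V = (307 - 279/2)/2 = 335/4.
Total output Q = 893/4, so price P = 418 - 893/4 = 779/4.

194.75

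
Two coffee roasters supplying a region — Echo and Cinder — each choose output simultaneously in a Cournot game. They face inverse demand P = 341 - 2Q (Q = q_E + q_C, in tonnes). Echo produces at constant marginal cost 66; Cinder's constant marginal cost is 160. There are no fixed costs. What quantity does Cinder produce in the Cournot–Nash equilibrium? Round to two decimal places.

14.50

Echo's profit: π_E = (341 - 2Q)q_E - (66q_E). Setting ∂π_E/∂q_E = 0: 275 - 4q_E - 2(q_C) = 0.
Cinder's first-order condition: 181 - 4q_C - 2(q_E) = 0.
Rearranging gives the reaction functions q_E = (275 - 2q_C)/4 and q_C = (181 - 2q_E)/4.
Substituting one into the other gives q_E = 123/2 and q_C = 29/2.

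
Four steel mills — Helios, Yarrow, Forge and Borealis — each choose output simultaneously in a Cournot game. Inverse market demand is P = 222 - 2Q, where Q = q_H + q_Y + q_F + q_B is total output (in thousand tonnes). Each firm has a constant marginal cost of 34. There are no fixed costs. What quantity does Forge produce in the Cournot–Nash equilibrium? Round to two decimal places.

18.80

A representative firm's profit is π_i = q_i(222 - 2Q) - 34q_i.
First-order condition (treating rivals' output as given): 188 - 4q_i - 2·Σ_{j≠i} q_j = 0.
By symmetry each firm produces the same amount; substituting Σ_{j≠i} q_j = 3q_i yields q_i = 188/10 = 94/5.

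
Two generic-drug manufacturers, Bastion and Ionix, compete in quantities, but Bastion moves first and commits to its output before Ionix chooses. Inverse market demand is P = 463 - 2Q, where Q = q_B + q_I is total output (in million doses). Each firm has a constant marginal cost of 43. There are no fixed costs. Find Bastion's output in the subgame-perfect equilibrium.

105

The follower Ionix best-responds to any q_B: π_I = (463 - 2Q)q_I - 43q_I.
Setting the follower's marginal profit to zero, 420 - 2q_B - 4q_I = 0, i.e. q_I = (420 - 2q_B)/4.
Bastion substitutes q_I(q_B) into its own profit: π_B = q_B(463 - 2q_B - (420 - 2q_B)/2) - 43q_B = (253 - q_B)q_B - 43q_B.
The leader's first-order condition 210 - 2q_B = 0 yields q_B = 105.
Then q_I = (420 - 2·105)/4 = 105/2.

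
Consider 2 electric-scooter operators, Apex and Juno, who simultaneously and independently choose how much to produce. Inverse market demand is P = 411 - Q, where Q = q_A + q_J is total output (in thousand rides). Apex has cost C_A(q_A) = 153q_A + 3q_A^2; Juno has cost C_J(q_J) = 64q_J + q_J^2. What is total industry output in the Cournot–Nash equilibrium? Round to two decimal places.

103.32

Apex's profit: π_A = (411 - Q)q_A - (153q_A + 3q_A²). Setting ∂π_A/∂q_A = 0: 258 - 8q_A - (q_J) = 0.
Juno's first-order condition: 347 - 4q_J - (q_A) = 0.
Best responses: q_A = (258 - q_J)/8, q_J = (347 - q_A)/4.
Substituting one into the other gives q_A = 685/31 and q_J = 81.2258.
Total output Q = 685/31 + 81.2258 = 103.3226.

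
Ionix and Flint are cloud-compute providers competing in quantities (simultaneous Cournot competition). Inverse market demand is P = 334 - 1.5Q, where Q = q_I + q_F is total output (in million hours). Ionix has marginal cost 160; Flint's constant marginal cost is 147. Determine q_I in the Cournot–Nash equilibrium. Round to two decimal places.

Ionix's profit: π_I = (334 - 1.5Q)q_I - (160q_I). Setting ∂π_I/∂q_I = 0: 174 - 3q_I - (3/2)(q_F) = 0.
Flint's first-order condition: 187 - 3q_F - (3/2)(q_I) = 0.
Best responses: q_I = (174 - (3/2)q_F)/3, q_F = (187 - (3/2)q_I)/3.
Substituting one into the other gives q_I = 322/9 and q_F = 400/9.

35.78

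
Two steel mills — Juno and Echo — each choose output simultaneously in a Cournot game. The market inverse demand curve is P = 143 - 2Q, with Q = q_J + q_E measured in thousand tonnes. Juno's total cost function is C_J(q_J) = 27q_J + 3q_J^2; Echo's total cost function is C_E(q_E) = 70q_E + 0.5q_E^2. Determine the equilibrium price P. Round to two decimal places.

102.48

Juno's profit: π_J = (143 - 2Q)q_J - (27q_J + 3q_J²). Setting ∂π_J/∂q_J = 0: 116 - 10q_J - 2(q_E) = 0.
Echo's first-order condition: 73 - 5q_E - 2(q_J) = 0.
Best responses: q_J = (116 - 2q_E)/10, q_E = (73 - 2q_J)/5.
Substituting one into the other gives q_J = 217/23 and q_E = 249/23.
Total output Q = 466/23, so price P = 143 - 2·(466/23) = 102.4783.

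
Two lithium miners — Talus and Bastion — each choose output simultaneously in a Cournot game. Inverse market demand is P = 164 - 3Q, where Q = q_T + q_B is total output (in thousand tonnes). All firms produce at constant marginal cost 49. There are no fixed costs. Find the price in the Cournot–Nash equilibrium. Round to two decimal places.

Each firm earns π_i = (164 - 3Q)q_i - 49q_i.
First-order condition (treating rivals' output as given): 115 - 6q_i - 3q_j = 0.
With identical firms every q_j equals q_i, so q_j = q_i and 115 = 9q_i, giving q_i = 115/9.
Total output Q = 230/9, so price P = 164 - 3·(230/9) = 262/3.

87.33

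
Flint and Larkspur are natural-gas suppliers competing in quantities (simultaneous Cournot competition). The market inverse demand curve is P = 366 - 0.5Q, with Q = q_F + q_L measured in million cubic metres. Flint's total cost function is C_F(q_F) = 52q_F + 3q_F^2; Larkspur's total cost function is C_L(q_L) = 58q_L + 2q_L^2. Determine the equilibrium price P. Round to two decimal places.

Flint's profit: π_F = (366 - 0.5Q)q_F - (52q_F + 3q_F²). Setting ∂π_F/∂q_F = 0: 314 - 7q_F - (1/2)(q_L) = 0.
Larkspur's profit: π_L = (366 - 0.5Q)q_L - (58q_L + 2q_L²). Setting ∂π_L/∂q_L = 0: 308 - 5q_L - (1/2)(q_F) = 0.
Rearranging gives the reaction functions q_F = (314 - (1/2)q_L)/7 and q_L = (308 - (1/2)q_F)/5.
Solving the pair: q_F = 40.7482, q_L = 57.5252.
Total output Q = 98.2734, so price P = 366 - (1/2)·98.2734 = 316.8633.

316.86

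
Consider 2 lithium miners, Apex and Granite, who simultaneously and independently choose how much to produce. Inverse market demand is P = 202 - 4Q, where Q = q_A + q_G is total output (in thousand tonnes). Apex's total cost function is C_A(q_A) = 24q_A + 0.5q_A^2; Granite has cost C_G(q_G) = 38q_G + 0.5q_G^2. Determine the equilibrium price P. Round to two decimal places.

96.77

Apex's profit: π_A = (202 - 4Q)q_A - (24q_A + (1/2)q_A²). Setting ∂π_A/∂q_A = 0: 178 - 9q_A - 4(q_G) = 0.
Granite's first-order condition: 164 - 9q_G - 4(q_A) = 0.
Best responses: q_A = (178 - 4q_G)/9, q_G = (164 - 4q_A)/9.
Substituting one into the other gives q_A = 946/65 and q_G = 764/65.
Total output Q = 342/13, so price P = 202 - 4·(342/13) = 1258/13.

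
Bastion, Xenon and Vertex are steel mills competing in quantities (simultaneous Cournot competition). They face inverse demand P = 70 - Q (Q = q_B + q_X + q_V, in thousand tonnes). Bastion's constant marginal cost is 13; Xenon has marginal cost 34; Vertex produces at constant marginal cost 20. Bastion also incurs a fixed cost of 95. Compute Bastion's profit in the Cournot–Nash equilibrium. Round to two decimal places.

356.56

Bastion's profit: π_B = (70 - Q)q_B - (13q_B). Setting ∂π_B/∂q_B = 0: 57 - 2q_B - (q_X + q_V) = 0.
Xenon's profit: π_X = (70 - Q)q_X - (34q_X). Setting ∂π_X/∂q_X = 0: 36 - 2q_X - (q_B + q_V) = 0.
Vertex's first-order condition: 50 - 2q_V - (q_B + q_X) = 0.
Adding the 3 conditions: 143 − 2Q − 2Q = 0, i.e. Q = 143/4.
Back-substituting: q_B = (57 − 143/4) = 85/4, q_X = (36 − 143/4) = 1/4, q_V = (50 − 143/4) = 57/4.
Price P = 70 - 143/4 = 137/4.
Bastion's profit: (137/4 - 13)·(85/4) - 95 = 356.5625.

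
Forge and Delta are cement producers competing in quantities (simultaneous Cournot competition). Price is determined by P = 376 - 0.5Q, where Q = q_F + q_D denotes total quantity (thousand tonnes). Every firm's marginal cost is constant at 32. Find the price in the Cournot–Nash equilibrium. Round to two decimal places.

146.67

A representative firm's profit is π_i = q_i(376 - 0.5Q) - 32q_i.
First-order condition (treating rivals' output as given): 344 - q_i - (1/2)q_j = 0.
By symmetry each firm produces the same amount; substituting q_j = q_i yields q_i = 344/(3/2) = 688/3.
Total output Q = 1376/3, so price P = 376 - (1/2)·(1376/3) = 440/3.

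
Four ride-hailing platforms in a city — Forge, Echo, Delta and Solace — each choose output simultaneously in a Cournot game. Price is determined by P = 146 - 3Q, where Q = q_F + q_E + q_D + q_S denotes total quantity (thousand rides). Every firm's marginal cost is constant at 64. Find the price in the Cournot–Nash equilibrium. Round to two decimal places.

Each firm earns π_i = (146 - 3Q)q_i - 64q_i.
First-order condition (treating rivals' output as given): 82 - 6q_i - 3·Σ_{j≠i} q_j = 0.
With identical firms every q_j equals q_i, so Σ_{j≠i} q_j = 3q_i and 82 = 15q_i, giving q_i = 82/15.
Total output Q = 328/15, so price P = 146 - 3·(328/15) = 402/5.

80.40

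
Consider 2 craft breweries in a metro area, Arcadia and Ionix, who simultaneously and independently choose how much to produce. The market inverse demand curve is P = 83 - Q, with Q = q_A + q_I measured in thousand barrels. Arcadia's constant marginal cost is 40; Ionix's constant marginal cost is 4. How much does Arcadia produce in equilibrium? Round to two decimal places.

2.33

Arcadia's profit: π_A = (83 - Q)q_A - (40q_A). Setting ∂π_A/∂q_A = 0: 43 - 2q_A - (q_I) = 0.
Ionix's profit: π_I = (83 - Q)q_I - (4q_I). Setting ∂π_I/∂q_I = 0: 79 - 2q_I - (q_A) = 0.
Rearranging gives the reaction functions q_A = (43 - q_I)/2 and q_I = (79 - q_A)/2.
Solving the pair: q_A = 7/3, q_I = 115/3.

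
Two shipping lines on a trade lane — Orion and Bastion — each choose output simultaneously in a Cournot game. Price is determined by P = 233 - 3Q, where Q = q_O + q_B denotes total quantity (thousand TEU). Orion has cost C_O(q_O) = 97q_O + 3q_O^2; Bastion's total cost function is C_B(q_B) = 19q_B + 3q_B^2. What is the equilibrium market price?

163

Orion's profit: π_O = (233 - 3Q)q_O - (97q_O + 3q_O²). Setting ∂π_O/∂q_O = 0: 136 - 12q_O - 3(q_B) = 0.
Bastion's profit: π_B = (233 - 3Q)q_B - (19q_B + 3q_B²). Setting ∂π_B/∂q_B = 0: 214 - 12q_B - 3(q_O) = 0.
So q_O = (136 - 3q_B)/12 and q_B = (214 - 3q_O)/12.
Solving the pair: q_O = 22/3, q_B = 16.
Total output Q = 70/3, so price P = 233 - 3·(70/3) = 163.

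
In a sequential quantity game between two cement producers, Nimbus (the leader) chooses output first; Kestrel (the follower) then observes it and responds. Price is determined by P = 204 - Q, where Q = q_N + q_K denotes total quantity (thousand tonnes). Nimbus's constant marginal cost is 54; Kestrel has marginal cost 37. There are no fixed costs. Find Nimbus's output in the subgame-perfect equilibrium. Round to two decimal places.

66.50

The follower Kestrel best-responds to any q_N: π_K = (204 - Q)q_K - 37q_K.
Setting the follower's marginal profit to zero, 167 - q_N - 2q_K = 0, i.e. q_K = (167 - q_N)/2.
Nimbus substitutes q_K(q_N) into its own profit: π_N = q_N(204 - q_N - (167 - q_N)/2) - 54q_N = (241/2 - (1/2)q_N)q_N - 54q_N.
Leader FOC: 133/2 - q_N = 0, so q_N = 133/2.
Then q_K = (167 - 133/2)/2 = 201/4.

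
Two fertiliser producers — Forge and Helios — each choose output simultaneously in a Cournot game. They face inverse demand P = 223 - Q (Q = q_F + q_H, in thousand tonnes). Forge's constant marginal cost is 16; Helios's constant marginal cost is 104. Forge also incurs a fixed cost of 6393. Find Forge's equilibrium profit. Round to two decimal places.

3276.44

Forge's profit: π_F = (223 - Q)q_F - (16q_F). Setting ∂π_F/∂q_F = 0: 207 - 2q_F - (q_H) = 0.
Helios's first-order condition: 119 - 2q_H - (q_F) = 0.
Best responses: q_F = (207 - q_H)/2, q_H = (119 - q_F)/2.
Substituting one into the other gives q_F = 295/3 and q_H = 31/3.
Price P = 223 - 326/3 = 343/3.
Forge's profit: (343/3 - 16)·(295/3) - 6393 = 3276.4444.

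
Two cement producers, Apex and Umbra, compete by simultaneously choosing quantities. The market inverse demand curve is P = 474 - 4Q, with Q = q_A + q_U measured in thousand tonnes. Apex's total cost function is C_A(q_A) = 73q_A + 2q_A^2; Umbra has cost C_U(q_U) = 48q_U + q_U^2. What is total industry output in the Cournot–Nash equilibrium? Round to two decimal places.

55.90

Apex's profit: π_A = (474 - 4Q)q_A - (73q_A + 2q_A²). Setting ∂π_A/∂q_A = 0: 401 - 12q_A - 4(q_U) = 0.
Umbra's profit: π_U = (474 - 4Q)q_U - (48q_U + q_U²). Setting ∂π_U/∂q_U = 0: 426 - 10q_U - 4(q_A) = 0.
Best responses: q_A = (401 - 4q_U)/12, q_U = (426 - 4q_A)/10.
Substituting one into the other gives q_A = 1153/52 and q_U = 877/26.
Total output Q = 1153/52 + 877/26 = 55.9038.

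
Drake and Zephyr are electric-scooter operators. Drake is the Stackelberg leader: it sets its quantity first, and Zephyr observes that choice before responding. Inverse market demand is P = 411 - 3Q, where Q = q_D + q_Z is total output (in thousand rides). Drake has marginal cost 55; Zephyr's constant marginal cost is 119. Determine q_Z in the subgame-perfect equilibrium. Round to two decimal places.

Solve by backward induction. Given q_D, the follower Zephyr maximises π_Z = (411 - 3q_D - 3q_Z)q_Z - 119q_Z.
∂π_Z/∂q_Z = 292 - 3q_D - 6q_Z = 0 gives the reaction function q_Z = (292 - 3q_D)/6.
Drake substitutes q_Z(q_D) into its own profit: π_D = q_D(411 - 3q_D - (292 - 3q_D)/2) - 55q_D = (265 - (3/2)q_D)q_D - 55q_D.
Maximising: ∂π_D/∂q_D = 210 - 3q_D = 0, giving q_D = 70.
Then q_Z = (292 - 3·70)/6 = 41/3.

13.67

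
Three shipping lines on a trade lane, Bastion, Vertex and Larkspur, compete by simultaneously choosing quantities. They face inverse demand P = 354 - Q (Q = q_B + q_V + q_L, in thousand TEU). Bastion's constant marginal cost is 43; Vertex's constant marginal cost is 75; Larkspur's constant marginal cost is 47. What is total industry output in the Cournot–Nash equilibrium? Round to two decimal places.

Bastion's profit: π_B = (354 - Q)q_B - (43q_B). Setting ∂π_B/∂q_B = 0: 311 - 2q_B - (q_V + q_L) = 0.
Vertex's profit: π_V = (354 - Q)q_V - (75q_V). Setting ∂π_V/∂q_V = 0: 279 - 2q_V - (q_B + q_L) = 0.
Larkspur's profit: π_L = (354 - Q)q_L - (47q_L). Setting ∂π_L/∂q_L = 0: 307 - 2q_L - (q_B + q_V) = 0.
Adding the 3 conditions: 897 − 2Q − 2Q = 0, i.e. Q = 897/4.
Back-substituting: q_B = (311 − 897/4) = 347/4, q_V = (279 − 897/4) = 219/4, q_L = (307 − 897/4) = 331/4.
Total output Q = 347/4 + 219/4 + 331/4 = 897/4.

224.25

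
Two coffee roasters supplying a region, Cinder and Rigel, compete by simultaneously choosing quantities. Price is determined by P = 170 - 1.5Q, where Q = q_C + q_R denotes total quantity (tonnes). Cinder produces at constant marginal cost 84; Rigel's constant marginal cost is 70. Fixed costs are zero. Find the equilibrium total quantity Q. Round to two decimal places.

41.33

Cinder's profit: π_C = (170 - 1.5Q)q_C - (84q_C). Setting ∂π_C/∂q_C = 0: 86 - 3q_C - (3/2)(q_R) = 0.
Rigel's profit: π_R = (170 - 1.5Q)q_R - (70q_R). Setting ∂π_R/∂q_R = 0: 100 - 3q_R - (3/2)(q_C) = 0.
Best responses: q_C = (86 - (3/2)q_R)/3, q_R = (100 - (3/2)q_C)/3.
Solving the pair: q_C = 16, q_R = 76/3.
Total output Q = 16 + 76/3 = 124/3.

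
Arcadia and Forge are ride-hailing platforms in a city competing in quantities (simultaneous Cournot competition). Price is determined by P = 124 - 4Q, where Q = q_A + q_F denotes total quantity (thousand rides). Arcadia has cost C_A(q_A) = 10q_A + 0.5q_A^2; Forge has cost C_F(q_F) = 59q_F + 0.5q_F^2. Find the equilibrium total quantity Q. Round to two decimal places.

13.77

Arcadia's profit: π_A = (124 - 4Q)q_A - (10q_A + (1/2)q_A²). Setting ∂π_A/∂q_A = 0: 114 - 9q_A - 4(q_F) = 0.
Forge's profit: π_F = (124 - 4Q)q_F - (59q_F + (1/2)q_F²). Setting ∂π_F/∂q_F = 0: 65 - 9q_F - 4(q_A) = 0.
Rearranging gives the reaction functions q_A = (114 - 4q_F)/9 and q_F = (65 - 4q_A)/9.
Solving the pair: q_A = 766/65, q_F = 129/65.
Total output Q = 766/65 + 129/65 = 179/13.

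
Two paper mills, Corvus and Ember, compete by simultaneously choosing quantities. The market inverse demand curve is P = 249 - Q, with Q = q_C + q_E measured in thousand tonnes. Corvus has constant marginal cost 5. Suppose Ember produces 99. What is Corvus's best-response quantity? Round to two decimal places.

With the rival's output fixed at 99, Corvus's profit is π_C = (249 - 99 - q_C)q_C - (5q_C) = (150 - q_C)q_C - (5q_C).
∂π_C/∂q_C = 145 - 2q_C = 0, so q_C = 145/2.

72.50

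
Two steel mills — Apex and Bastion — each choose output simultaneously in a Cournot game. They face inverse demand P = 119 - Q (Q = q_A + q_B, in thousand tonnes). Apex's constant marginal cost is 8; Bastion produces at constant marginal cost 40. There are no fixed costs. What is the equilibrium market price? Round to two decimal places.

Apex's profit: π_A = (119 - Q)q_A - (8q_A). Setting ∂π_A/∂q_A = 0: 111 - 2q_A - (q_B) = 0.
Bastion's first-order condition: 79 - 2q_B - (q_A) = 0.
So q_A = (111 - q_B)/2 and q_B = (79 - q_A)/2.
Solving the pair: q_A = 143/3, q_B = 47/3.
Total output Q = 190/3, so price P = 119 - 190/3 = 167/3.

55.67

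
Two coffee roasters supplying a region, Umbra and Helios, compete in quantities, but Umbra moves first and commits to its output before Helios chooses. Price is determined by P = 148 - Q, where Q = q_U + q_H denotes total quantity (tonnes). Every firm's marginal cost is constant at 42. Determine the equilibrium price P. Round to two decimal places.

Solve by backward induction. Given q_U, the follower Helios maximises π_H = (148 - q_U - q_H)q_H - 42q_H.
Follower FOC: 106 - q_U - 2q_H = 0, so q_H(q_U) = (106 - q_U)/2.
The leader anticipates this reaction. Substituting into P = 148 - Q gives P = 95 - (1/2)q_U, so π_U = (95 - (1/2)q_U)q_U - 42q_U.
The leader's first-order condition 53 - q_U = 0 yields q_U = 53.
Then q_H = (106 - 53)/2 = 53/2.
Total output Q = 159/2, so price P = 148 - 159/2 = 137/2.

68.50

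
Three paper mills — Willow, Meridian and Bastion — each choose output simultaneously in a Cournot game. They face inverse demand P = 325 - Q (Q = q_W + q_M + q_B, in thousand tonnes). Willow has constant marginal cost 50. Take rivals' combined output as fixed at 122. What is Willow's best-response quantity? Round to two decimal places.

With rivals' combined output fixed at 122, Willow's profit is π_W = (325 - 122 - q_W)q_W - (50q_W) = (203 - q_W)q_W - (50q_W).
∂π_W/∂q_W = 153 - 2q_W = 0, so q_W = 153/2.

76.50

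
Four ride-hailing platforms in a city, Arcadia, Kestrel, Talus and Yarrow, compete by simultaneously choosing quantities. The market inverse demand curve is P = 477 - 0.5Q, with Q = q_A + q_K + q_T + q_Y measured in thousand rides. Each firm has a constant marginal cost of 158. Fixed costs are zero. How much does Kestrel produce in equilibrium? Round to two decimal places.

A representative firm's profit is π_i = q_i(477 - 0.5Q) - 158q_i.
First-order condition (treating rivals' output as given): 319 - q_i - (1/2)·Σ_{j≠i} q_j = 0.
By symmetry each firm produces the same amount; substituting Σ_{j≠i} q_j = 3q_i yields q_i = 319/(5/2) = 638/5.

127.60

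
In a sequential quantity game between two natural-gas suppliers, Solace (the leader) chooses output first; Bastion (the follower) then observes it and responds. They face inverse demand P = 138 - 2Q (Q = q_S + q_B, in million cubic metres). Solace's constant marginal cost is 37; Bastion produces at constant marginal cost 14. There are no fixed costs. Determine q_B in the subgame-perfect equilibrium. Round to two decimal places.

21.25

The follower Bastion best-responds to any q_S: π_B = (138 - 2Q)q_B - 14q_B.
Follower FOC: 124 - 2q_S - 4q_B = 0, so q_B(q_S) = (124 - 2q_S)/4.
The leader anticipates this reaction. Substituting into P = 138 - 2Q gives P = 76 - q_S, so π_S = (76 - q_S)q_S - 37q_S.
Leader FOC: 39 - 2q_S = 0, so q_S = 39/2.
Then q_B = (124 - 2·(39/2))/4 = 85/4.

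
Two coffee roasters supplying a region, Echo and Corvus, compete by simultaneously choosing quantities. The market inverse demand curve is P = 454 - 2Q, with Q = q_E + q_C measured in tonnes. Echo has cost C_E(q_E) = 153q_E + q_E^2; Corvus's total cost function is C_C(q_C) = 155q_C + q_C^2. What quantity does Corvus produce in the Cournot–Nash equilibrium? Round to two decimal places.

37.25

Echo's profit: π_E = (454 - 2Q)q_E - (153q_E + q_E²). Setting ∂π_E/∂q_E = 0: 301 - 6q_E - 2(q_C) = 0.
Corvus's profit: π_C = (454 - 2Q)q_C - (155q_C + q_C²). Setting ∂π_C/∂q_C = 0: 299 - 6q_C - 2(q_E) = 0.
So q_E = (301 - 2q_C)/6 and q_C = (299 - 2q_E)/6.
Solving the pair: q_E = 151/4, q_C = 149/4.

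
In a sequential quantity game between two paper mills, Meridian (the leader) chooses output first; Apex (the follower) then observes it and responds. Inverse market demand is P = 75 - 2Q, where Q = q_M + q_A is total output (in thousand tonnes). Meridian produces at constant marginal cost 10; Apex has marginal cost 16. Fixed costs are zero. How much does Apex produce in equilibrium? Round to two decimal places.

5.88

Solve by backward induction. Given q_M, the follower Apex maximises π_A = (75 - 2q_M - 2q_A)q_A - 16q_A.
∂π_A/∂q_A = 59 - 2q_M - 4q_A = 0 gives the reaction function q_A = (59 - 2q_M)/4.
Meridian substitutes q_A(q_M) into its own profit: π_M = q_M(75 - 2q_M - (59 - 2q_M)/2) - 10q_M = (91/2 - q_M)q_M - 10q_M.
The leader's first-order condition 71/2 - 2q_M = 0 yields q_M = 71/4.
Then q_A = (59 - 2·(71/4))/4 = 47/8.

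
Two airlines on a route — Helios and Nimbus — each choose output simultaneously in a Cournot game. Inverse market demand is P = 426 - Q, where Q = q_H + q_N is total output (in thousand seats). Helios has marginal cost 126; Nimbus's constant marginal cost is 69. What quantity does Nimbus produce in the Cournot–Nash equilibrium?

138

Helios's profit: π_H = (426 - Q)q_H - (126q_H). Setting ∂π_H/∂q_H = 0: 300 - 2q_H - (q_N) = 0.
Nimbus's profit: π_N = (426 - Q)q_N - (69q_N). Setting ∂π_N/∂q_N = 0: 357 - 2q_N - (q_H) = 0.
Best responses: q_H = (300 - q_N)/2, q_N = (357 - q_H)/2.
Solving the pair: q_H = 81, q_N = 138.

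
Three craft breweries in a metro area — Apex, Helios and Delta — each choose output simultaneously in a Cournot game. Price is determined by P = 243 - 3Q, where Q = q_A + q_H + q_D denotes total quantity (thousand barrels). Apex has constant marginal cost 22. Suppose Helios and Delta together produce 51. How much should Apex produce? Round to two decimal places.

11.33

With rivals' combined output fixed at 51, Apex's profit is π_A = (243 - 3·51 - 3q_A)q_A - (22q_A) = (90 - 3q_A)q_A - (22q_A).
∂π_A/∂q_A = 68 - 6q_A = 0, so q_A = 34/3.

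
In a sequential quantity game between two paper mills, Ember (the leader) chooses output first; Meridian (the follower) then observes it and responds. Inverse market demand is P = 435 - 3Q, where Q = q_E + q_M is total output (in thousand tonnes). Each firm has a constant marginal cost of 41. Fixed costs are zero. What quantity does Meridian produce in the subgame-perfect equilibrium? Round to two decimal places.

32.83

Solve by backward induction. Given q_E, the follower Meridian maximises π_M = (435 - 3q_E - 3q_M)q_M - 41q_M.
Setting the follower's marginal profit to zero, 394 - 3q_E - 6q_M = 0, i.e. q_M = (394 - 3q_E)/6.
Ember substitutes q_M(q_E) into its own profit: π_E = q_E(435 - 3q_E - (394 - 3q_E)/2) - 41q_E = (238 - (3/2)q_E)q_E - 41q_E.
Leader FOC: 197 - 3q_E = 0, so q_E = 197/3.
Then q_M = (394 - 3·(197/3))/6 = 197/6.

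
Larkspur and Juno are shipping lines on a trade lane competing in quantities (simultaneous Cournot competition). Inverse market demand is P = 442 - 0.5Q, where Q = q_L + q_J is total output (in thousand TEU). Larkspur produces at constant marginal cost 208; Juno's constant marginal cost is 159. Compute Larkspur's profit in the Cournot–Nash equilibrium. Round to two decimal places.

Larkspur's profit: π_L = (442 - 0.5Q)q_L - (208q_L). Setting ∂π_L/∂q_L = 0: 234 - q_L - (1/2)(q_J) = 0.
Juno's first-order condition: 283 - q_J - (1/2)(q_L) = 0.
So q_L = (234 - (1/2)q_J) and q_J = (283 - (1/2)q_L).
Solving the pair: q_L = 370/3, q_J = 664/3.
Price P = 442 - (1/2)·(1034/3) = 809/3.
Larkspur's profit: (809/3 - 208)·(370/3) = 7605.5556.

7605.56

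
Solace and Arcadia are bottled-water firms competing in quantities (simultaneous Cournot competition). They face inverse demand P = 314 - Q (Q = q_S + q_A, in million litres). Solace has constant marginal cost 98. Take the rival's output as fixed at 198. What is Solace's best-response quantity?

9

With the rival's output fixed at 198, Solace's profit is π_S = (314 - 198 - q_S)q_S - (98q_S) = (116 - q_S)q_S - (98q_S).
∂π_S/∂q_S = 18 - 2q_S = 0, so q_S = 9.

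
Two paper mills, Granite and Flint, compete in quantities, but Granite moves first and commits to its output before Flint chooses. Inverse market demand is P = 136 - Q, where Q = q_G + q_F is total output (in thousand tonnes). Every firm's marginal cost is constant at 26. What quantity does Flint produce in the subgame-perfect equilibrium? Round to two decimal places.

27.50

Solve by backward induction. Given q_G, the follower Flint maximises π_F = (136 - q_G - q_F)q_F - 26q_F.
∂π_F/∂q_F = 110 - q_G - 2q_F = 0 gives the reaction function q_F = (110 - q_G)/2.
Granite substitutes q_F(q_G) into its own profit: π_G = q_G(136 - q_G - (110 - q_G)/2) - 26q_G = (81 - (1/2)q_G)q_G - 26q_G.
Leader FOC: 55 - q_G = 0, so q_G = 55.
Then q_F = (110 - 55)/2 = 55/2.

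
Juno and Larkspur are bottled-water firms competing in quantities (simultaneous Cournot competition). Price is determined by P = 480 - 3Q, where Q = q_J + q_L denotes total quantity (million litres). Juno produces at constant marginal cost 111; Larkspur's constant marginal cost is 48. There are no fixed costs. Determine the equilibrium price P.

213

Juno's profit: π_J = (480 - 3Q)q_J - (111q_J). Setting ∂π_J/∂q_J = 0: 369 - 6q_J - 3(q_L) = 0.
Larkspur's profit: π_L = (480 - 3Q)q_L - (48q_L). Setting ∂π_L/∂q_L = 0: 432 - 6q_L - 3(q_J) = 0.
So q_J = (369 - 3q_L)/6 and q_L = (432 - 3q_J)/6.
Solving the pair: q_J = 34, q_L = 55.
Total output Q = 89, so price P = 480 - 3·89 = 213.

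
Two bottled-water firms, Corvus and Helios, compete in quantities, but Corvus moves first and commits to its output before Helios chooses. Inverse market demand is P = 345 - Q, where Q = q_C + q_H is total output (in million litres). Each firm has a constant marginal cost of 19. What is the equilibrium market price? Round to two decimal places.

100.50

The follower Helios best-responds to any q_C: π_H = (345 - Q)q_H - 19q_H.
Setting the follower's marginal profit to zero, 326 - q_C - 2q_H = 0, i.e. q_H = (326 - q_C)/2.
The leader anticipates this reaction. Substituting into P = 345 - Q gives P = 182 - (1/2)q_C, so π_C = (182 - (1/2)q_C)q_C - 19q_C.
The leader's first-order condition 163 - q_C = 0 yields q_C = 163.
Then q_H = (326 - 163)/2 = 163/2.
Total output Q = 489/2, so price P = 345 - 489/2 = 201/2.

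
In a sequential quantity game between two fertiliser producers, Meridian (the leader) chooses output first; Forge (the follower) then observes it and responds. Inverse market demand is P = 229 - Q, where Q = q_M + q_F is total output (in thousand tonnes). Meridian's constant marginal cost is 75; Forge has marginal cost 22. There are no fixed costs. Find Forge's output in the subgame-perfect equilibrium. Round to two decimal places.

78.25

The follower Forge best-responds to any q_M: π_F = (229 - Q)q_F - 22q_F.
Follower FOC: 207 - q_M - 2q_F = 0, so q_F(q_M) = (207 - q_M)/2.
Meridian substitutes q_F(q_M) into its own profit: π_M = q_M(229 - q_M - (207 - q_M)/2) - 75q_M = (251/2 - (1/2)q_M)q_M - 75q_M.
Maximising: ∂π_M/∂q_M = 101/2 - q_M = 0, giving q_M = 101/2.
Then q_F = (207 - 101/2)/2 = 313/4.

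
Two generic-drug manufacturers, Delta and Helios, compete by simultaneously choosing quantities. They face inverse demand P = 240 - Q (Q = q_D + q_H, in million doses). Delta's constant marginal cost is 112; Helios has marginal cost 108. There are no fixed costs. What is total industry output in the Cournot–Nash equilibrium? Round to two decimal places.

Delta's profit: π_D = (240 - Q)q_D - (112q_D). Setting ∂π_D/∂q_D = 0: 128 - 2q_D - (q_H) = 0.
Helios's profit: π_H = (240 - Q)q_H - (108q_H). Setting ∂π_H/∂q_H = 0: 132 - 2q_H - (q_D) = 0.
Rearranging gives the reaction functions q_D = (128 - q_H)/2 and q_H = (132 - q_D)/2.
Substituting one into the other gives q_D = 124/3 and q_H = 136/3.
Total output Q = 124/3 + 136/3 = 260/3.

86.67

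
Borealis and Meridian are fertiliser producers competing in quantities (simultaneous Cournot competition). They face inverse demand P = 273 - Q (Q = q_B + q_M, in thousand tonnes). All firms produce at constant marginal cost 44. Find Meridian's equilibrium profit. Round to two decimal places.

5826.78

A representative firm's profit is π_i = q_i(273 - Q) - 44q_i.
Setting ∂π_i/∂q_i = 0 with rivals' quantities fixed: 229 - 2q_i - q_j = 0.
By symmetry each firm produces the same amount; substituting q_j = q_i yields q_i = 229/3.
Price P = 273 - 458/3 = 361/3.
Meridian's profit: (361/3 - 44)·(229/3) = 5826.7778.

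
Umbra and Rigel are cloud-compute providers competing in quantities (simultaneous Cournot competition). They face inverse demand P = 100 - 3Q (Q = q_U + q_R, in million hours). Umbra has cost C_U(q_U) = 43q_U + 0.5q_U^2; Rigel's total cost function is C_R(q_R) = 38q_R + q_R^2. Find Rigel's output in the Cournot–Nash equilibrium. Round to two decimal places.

5.60

Umbra's profit: π_U = (100 - 3Q)q_U - (43q_U + (1/2)q_U²). Setting ∂π_U/∂q_U = 0: 57 - 7q_U - 3(q_R) = 0.
Rigel's profit: π_R = (100 - 3Q)q_R - (38q_R + q_R²). Setting ∂π_R/∂q_R = 0: 62 - 8q_R - 3(q_U) = 0.
Rearranging gives the reaction functions q_U = (57 - 3q_R)/7 and q_R = (62 - 3q_U)/8.
Substituting one into the other gives q_U = 270/47 and q_R = 263/47.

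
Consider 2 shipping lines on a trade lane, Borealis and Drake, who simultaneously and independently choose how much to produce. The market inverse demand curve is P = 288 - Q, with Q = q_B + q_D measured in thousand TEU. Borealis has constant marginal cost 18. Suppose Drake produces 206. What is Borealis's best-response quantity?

With the rival's output fixed at 206, Borealis's profit is π_B = (288 - 206 - q_B)q_B - (18q_B) = (82 - q_B)q_B - (18q_B).
∂π_B/∂q_B = 64 - 2q_B = 0, so q_B = 32.

32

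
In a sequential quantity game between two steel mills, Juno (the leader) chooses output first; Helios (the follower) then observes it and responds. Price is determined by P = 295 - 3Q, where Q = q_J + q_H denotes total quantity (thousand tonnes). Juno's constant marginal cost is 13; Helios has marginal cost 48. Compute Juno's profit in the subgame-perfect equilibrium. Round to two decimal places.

4187.04

The follower Helios best-responds to any q_J: π_H = (295 - 3Q)q_H - 48q_H.
∂π_H/∂q_H = 247 - 3q_J - 6q_H = 0 gives the reaction function q_H = (247 - 3q_J)/6.
The leader anticipates this reaction. Substituting into P = 295 - 3Q gives P = 343/2 - (3/2)q_J, so π_J = (343/2 - (3/2)q_J)q_J - 13q_J.
Maximising: ∂π_J/∂q_J = 317/2 - 3q_J = 0, giving q_J = 317/6.
Then q_H = (247 - 3·(317/6))/6 = 59/4.
Price P = 295 - 3·(811/12) = 369/4.
Juno's profit: (369/4 - 13)·(317/6) = 4187.0417.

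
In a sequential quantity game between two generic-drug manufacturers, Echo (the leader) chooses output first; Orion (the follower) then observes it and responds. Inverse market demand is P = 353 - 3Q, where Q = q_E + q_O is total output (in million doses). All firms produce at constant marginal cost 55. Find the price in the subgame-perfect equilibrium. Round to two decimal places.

129.50

The follower Orion best-responds to any q_E: π_O = (353 - 3Q)q_O - 55q_O.
Follower FOC: 298 - 3q_E - 6q_O = 0, so q_O(q_E) = (298 - 3q_E)/6.
The leader anticipates this reaction. Substituting into P = 353 - 3Q gives P = 204 - (3/2)q_E, so π_E = (204 - (3/2)q_E)q_E - 55q_E.
Leader FOC: 149 - 3q_E = 0, so q_E = 149/3.
Then q_O = (298 - 3·(149/3))/6 = 149/6.
Total output Q = 149/2, so price P = 353 - 3·(149/2) = 259/2.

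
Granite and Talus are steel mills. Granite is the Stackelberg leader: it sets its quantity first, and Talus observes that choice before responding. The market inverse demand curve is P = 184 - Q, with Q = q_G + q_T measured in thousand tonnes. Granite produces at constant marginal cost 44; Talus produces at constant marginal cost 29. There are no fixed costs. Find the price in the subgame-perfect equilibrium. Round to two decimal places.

75.25

The follower Talus best-responds to any q_G: π_T = (184 - Q)q_T - 29q_T.
Follower FOC: 155 - q_G - 2q_T = 0, so q_T(q_G) = (155 - q_G)/2.
Granite substitutes q_T(q_G) into its own profit: π_G = q_G(184 - q_G - (155 - q_G)/2) - 44q_G = (213/2 - (1/2)q_G)q_G - 44q_G.
The leader's first-order condition 125/2 - q_G = 0 yields q_G = 125/2.
Then q_T = (155 - 125/2)/2 = 185/4.
Total output Q = 435/4, so price P = 184 - 435/4 = 301/4.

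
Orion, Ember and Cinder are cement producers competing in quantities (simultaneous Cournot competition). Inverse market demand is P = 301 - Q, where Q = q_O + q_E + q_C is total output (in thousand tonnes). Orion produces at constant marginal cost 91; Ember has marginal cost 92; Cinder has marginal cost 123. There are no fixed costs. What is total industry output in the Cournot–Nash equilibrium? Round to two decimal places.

Orion's profit: π_O = (301 - Q)q_O - (91q_O). Setting ∂π_O/∂q_O = 0: 210 - 2q_O - (q_E + q_C) = 0.
Ember's profit: π_E = (301 - Q)q_E - (92q_E). Setting ∂π_E/∂q_E = 0: 209 - 2q_E - (q_O + q_C) = 0.
Cinder's first-order condition: 178 - 2q_C - (q_O + q_E) = 0.
Summing all 3 equations gives 597 − 4Q = 0, hence Q = 597/4.
Back-substituting: q_O = (210 − 597/4) = 243/4, q_E = (209 − 597/4) = 239/4, q_C = (178 − 597/4) = 115/4.
Total output Q = 243/4 + 239/4 + 115/4 = 597/4.

149.25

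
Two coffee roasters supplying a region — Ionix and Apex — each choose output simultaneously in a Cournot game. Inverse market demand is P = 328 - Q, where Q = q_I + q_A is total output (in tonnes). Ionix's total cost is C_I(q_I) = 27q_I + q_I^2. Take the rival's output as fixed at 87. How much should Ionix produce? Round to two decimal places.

With the rival's output fixed at 87, Ionix's profit is π_I = (328 - 87 - q_I)q_I - (27q_I + q_I²) = (241 - q_I)q_I - (27q_I + q_I²).
∂π_I/∂q_I = 214 - 4q_I = 0, so q_I = 107/2.

53.50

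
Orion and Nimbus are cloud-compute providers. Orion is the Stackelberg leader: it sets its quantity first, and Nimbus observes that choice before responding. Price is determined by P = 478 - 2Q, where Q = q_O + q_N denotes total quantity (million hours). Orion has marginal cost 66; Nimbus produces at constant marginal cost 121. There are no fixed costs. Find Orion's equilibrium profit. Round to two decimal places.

The follower Nimbus best-responds to any q_O: π_N = (478 - 2Q)q_N - 121q_N.
∂π_N/∂q_N = 357 - 2q_O - 4q_N = 0 gives the reaction function q_N = (357 - 2q_O)/4.
The leader anticipates this reaction. Substituting into P = 478 - 2Q gives P = 599/2 - q_O, so π_O = (599/2 - q_O)q_O - 66q_O.
Maximising: ∂π_O/∂q_O = 467/2 - 2q_O = 0, giving q_O = 467/4.
Then q_N = (357 - 2·(467/4))/4 = 247/8.
Price P = 478 - 2·(1181/8) = 731/4.
Orion's profit: (731/4 - 66)·(467/4) = 13630.5625.

13630.56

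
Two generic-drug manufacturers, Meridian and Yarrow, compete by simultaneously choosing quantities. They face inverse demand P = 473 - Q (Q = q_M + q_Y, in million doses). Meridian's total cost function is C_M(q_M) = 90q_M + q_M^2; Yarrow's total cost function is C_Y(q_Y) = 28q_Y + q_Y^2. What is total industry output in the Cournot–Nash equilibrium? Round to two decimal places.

165.60

Meridian's profit: π_M = (473 - Q)q_M - (90q_M + q_M²). Setting ∂π_M/∂q_M = 0: 383 - 4q_M - (q_Y) = 0.
Yarrow's profit: π_Y = (473 - Q)q_Y - (28q_Y + q_Y²). Setting ∂π_Y/∂q_Y = 0: 445 - 4q_Y - (q_M) = 0.
Best responses: q_M = (383 - q_Y)/4, q_Y = (445 - q_M)/4.
Solving the pair: q_M = 1087/15, q_Y = 1397/15.
Total output Q = 1087/15 + 1397/15 = 828/5.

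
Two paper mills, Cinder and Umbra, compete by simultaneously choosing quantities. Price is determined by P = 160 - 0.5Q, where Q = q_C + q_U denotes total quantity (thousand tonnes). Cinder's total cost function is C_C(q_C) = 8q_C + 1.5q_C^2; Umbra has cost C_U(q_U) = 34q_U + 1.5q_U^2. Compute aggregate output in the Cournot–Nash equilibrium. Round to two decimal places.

Cinder's profit: π_C = (160 - 0.5Q)q_C - (8q_C + (3/2)q_C²). Setting ∂π_C/∂q_C = 0: 152 - 4q_C - (1/2)(q_U) = 0.
Umbra's first-order condition: 126 - 4q_U - (1/2)(q_C) = 0.
Rearranging gives the reaction functions q_C = (152 - (1/2)q_U)/4 and q_U = (126 - (1/2)q_C)/4.
Solving the pair: q_C = 34.6032, q_U = 1712/63.
Total output Q = 34.6032 + 1712/63 = 556/9.

61.78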